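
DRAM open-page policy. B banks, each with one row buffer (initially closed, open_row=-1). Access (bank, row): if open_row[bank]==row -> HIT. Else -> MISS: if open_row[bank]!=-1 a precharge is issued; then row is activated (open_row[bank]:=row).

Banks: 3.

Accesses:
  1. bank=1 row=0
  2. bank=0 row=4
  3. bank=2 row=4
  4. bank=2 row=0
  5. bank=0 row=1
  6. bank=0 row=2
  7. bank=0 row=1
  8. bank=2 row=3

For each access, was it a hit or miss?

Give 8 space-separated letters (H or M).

Answer: M M M M M M M M

Derivation:
Acc 1: bank1 row0 -> MISS (open row0); precharges=0
Acc 2: bank0 row4 -> MISS (open row4); precharges=0
Acc 3: bank2 row4 -> MISS (open row4); precharges=0
Acc 4: bank2 row0 -> MISS (open row0); precharges=1
Acc 5: bank0 row1 -> MISS (open row1); precharges=2
Acc 6: bank0 row2 -> MISS (open row2); precharges=3
Acc 7: bank0 row1 -> MISS (open row1); precharges=4
Acc 8: bank2 row3 -> MISS (open row3); precharges=5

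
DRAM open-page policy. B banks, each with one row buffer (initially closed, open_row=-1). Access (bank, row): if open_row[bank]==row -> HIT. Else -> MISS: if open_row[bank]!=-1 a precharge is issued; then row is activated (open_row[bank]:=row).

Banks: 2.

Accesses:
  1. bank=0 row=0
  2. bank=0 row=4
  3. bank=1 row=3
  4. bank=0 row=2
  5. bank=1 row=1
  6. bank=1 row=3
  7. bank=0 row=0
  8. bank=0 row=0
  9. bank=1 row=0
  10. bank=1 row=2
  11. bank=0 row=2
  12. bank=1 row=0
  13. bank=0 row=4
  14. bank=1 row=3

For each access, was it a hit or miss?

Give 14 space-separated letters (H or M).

Answer: M M M M M M M H M M M M M M

Derivation:
Acc 1: bank0 row0 -> MISS (open row0); precharges=0
Acc 2: bank0 row4 -> MISS (open row4); precharges=1
Acc 3: bank1 row3 -> MISS (open row3); precharges=1
Acc 4: bank0 row2 -> MISS (open row2); precharges=2
Acc 5: bank1 row1 -> MISS (open row1); precharges=3
Acc 6: bank1 row3 -> MISS (open row3); precharges=4
Acc 7: bank0 row0 -> MISS (open row0); precharges=5
Acc 8: bank0 row0 -> HIT
Acc 9: bank1 row0 -> MISS (open row0); precharges=6
Acc 10: bank1 row2 -> MISS (open row2); precharges=7
Acc 11: bank0 row2 -> MISS (open row2); precharges=8
Acc 12: bank1 row0 -> MISS (open row0); precharges=9
Acc 13: bank0 row4 -> MISS (open row4); precharges=10
Acc 14: bank1 row3 -> MISS (open row3); precharges=11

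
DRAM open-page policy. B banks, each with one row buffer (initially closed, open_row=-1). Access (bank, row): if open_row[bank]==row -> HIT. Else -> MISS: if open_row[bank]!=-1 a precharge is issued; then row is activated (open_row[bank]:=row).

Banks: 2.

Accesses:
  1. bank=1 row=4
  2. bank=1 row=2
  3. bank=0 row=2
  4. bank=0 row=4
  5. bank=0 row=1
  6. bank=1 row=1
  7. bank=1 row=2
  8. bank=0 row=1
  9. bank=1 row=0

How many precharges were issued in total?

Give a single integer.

Acc 1: bank1 row4 -> MISS (open row4); precharges=0
Acc 2: bank1 row2 -> MISS (open row2); precharges=1
Acc 3: bank0 row2 -> MISS (open row2); precharges=1
Acc 4: bank0 row4 -> MISS (open row4); precharges=2
Acc 5: bank0 row1 -> MISS (open row1); precharges=3
Acc 6: bank1 row1 -> MISS (open row1); precharges=4
Acc 7: bank1 row2 -> MISS (open row2); precharges=5
Acc 8: bank0 row1 -> HIT
Acc 9: bank1 row0 -> MISS (open row0); precharges=6

Answer: 6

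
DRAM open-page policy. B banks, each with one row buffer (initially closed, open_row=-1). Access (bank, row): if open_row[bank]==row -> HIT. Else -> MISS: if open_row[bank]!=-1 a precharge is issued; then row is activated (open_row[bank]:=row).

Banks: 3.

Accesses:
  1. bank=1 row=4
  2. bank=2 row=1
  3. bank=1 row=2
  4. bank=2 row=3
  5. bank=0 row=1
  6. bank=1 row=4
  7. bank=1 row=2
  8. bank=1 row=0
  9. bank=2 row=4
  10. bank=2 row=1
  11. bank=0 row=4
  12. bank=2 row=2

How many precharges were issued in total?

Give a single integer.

Answer: 9

Derivation:
Acc 1: bank1 row4 -> MISS (open row4); precharges=0
Acc 2: bank2 row1 -> MISS (open row1); precharges=0
Acc 3: bank1 row2 -> MISS (open row2); precharges=1
Acc 4: bank2 row3 -> MISS (open row3); precharges=2
Acc 5: bank0 row1 -> MISS (open row1); precharges=2
Acc 6: bank1 row4 -> MISS (open row4); precharges=3
Acc 7: bank1 row2 -> MISS (open row2); precharges=4
Acc 8: bank1 row0 -> MISS (open row0); precharges=5
Acc 9: bank2 row4 -> MISS (open row4); precharges=6
Acc 10: bank2 row1 -> MISS (open row1); precharges=7
Acc 11: bank0 row4 -> MISS (open row4); precharges=8
Acc 12: bank2 row2 -> MISS (open row2); precharges=9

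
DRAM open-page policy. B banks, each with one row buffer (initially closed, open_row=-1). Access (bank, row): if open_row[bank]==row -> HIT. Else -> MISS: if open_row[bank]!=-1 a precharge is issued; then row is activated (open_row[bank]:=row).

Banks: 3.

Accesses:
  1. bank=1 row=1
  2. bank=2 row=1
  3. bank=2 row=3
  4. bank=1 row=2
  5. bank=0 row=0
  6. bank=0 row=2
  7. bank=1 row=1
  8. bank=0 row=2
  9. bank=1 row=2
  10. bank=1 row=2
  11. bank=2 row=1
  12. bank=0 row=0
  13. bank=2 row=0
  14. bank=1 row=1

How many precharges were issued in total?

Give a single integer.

Answer: 9

Derivation:
Acc 1: bank1 row1 -> MISS (open row1); precharges=0
Acc 2: bank2 row1 -> MISS (open row1); precharges=0
Acc 3: bank2 row3 -> MISS (open row3); precharges=1
Acc 4: bank1 row2 -> MISS (open row2); precharges=2
Acc 5: bank0 row0 -> MISS (open row0); precharges=2
Acc 6: bank0 row2 -> MISS (open row2); precharges=3
Acc 7: bank1 row1 -> MISS (open row1); precharges=4
Acc 8: bank0 row2 -> HIT
Acc 9: bank1 row2 -> MISS (open row2); precharges=5
Acc 10: bank1 row2 -> HIT
Acc 11: bank2 row1 -> MISS (open row1); precharges=6
Acc 12: bank0 row0 -> MISS (open row0); precharges=7
Acc 13: bank2 row0 -> MISS (open row0); precharges=8
Acc 14: bank1 row1 -> MISS (open row1); precharges=9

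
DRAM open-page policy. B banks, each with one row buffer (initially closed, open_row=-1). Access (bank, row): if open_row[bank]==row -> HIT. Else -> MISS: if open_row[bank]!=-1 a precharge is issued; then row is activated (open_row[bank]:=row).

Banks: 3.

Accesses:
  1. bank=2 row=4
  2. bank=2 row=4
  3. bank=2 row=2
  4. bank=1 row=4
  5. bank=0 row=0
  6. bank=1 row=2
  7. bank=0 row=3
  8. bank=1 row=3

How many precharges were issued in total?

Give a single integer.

Acc 1: bank2 row4 -> MISS (open row4); precharges=0
Acc 2: bank2 row4 -> HIT
Acc 3: bank2 row2 -> MISS (open row2); precharges=1
Acc 4: bank1 row4 -> MISS (open row4); precharges=1
Acc 5: bank0 row0 -> MISS (open row0); precharges=1
Acc 6: bank1 row2 -> MISS (open row2); precharges=2
Acc 7: bank0 row3 -> MISS (open row3); precharges=3
Acc 8: bank1 row3 -> MISS (open row3); precharges=4

Answer: 4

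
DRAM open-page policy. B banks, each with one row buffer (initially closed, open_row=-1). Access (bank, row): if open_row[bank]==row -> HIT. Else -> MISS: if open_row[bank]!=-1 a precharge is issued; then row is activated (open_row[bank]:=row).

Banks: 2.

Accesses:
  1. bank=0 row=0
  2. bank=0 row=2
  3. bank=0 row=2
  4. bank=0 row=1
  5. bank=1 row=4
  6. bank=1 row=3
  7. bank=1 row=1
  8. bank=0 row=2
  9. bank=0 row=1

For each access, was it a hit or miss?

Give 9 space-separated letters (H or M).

Acc 1: bank0 row0 -> MISS (open row0); precharges=0
Acc 2: bank0 row2 -> MISS (open row2); precharges=1
Acc 3: bank0 row2 -> HIT
Acc 4: bank0 row1 -> MISS (open row1); precharges=2
Acc 5: bank1 row4 -> MISS (open row4); precharges=2
Acc 6: bank1 row3 -> MISS (open row3); precharges=3
Acc 7: bank1 row1 -> MISS (open row1); precharges=4
Acc 8: bank0 row2 -> MISS (open row2); precharges=5
Acc 9: bank0 row1 -> MISS (open row1); precharges=6

Answer: M M H M M M M M M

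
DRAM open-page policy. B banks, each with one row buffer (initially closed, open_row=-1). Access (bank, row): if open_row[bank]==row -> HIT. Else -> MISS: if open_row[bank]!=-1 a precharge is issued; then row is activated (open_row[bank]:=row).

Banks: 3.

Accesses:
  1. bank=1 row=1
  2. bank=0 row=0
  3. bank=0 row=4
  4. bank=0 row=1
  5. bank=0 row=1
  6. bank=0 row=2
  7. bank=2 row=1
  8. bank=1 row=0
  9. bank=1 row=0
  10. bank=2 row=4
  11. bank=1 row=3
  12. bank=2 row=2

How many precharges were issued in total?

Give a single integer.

Acc 1: bank1 row1 -> MISS (open row1); precharges=0
Acc 2: bank0 row0 -> MISS (open row0); precharges=0
Acc 3: bank0 row4 -> MISS (open row4); precharges=1
Acc 4: bank0 row1 -> MISS (open row1); precharges=2
Acc 5: bank0 row1 -> HIT
Acc 6: bank0 row2 -> MISS (open row2); precharges=3
Acc 7: bank2 row1 -> MISS (open row1); precharges=3
Acc 8: bank1 row0 -> MISS (open row0); precharges=4
Acc 9: bank1 row0 -> HIT
Acc 10: bank2 row4 -> MISS (open row4); precharges=5
Acc 11: bank1 row3 -> MISS (open row3); precharges=6
Acc 12: bank2 row2 -> MISS (open row2); precharges=7

Answer: 7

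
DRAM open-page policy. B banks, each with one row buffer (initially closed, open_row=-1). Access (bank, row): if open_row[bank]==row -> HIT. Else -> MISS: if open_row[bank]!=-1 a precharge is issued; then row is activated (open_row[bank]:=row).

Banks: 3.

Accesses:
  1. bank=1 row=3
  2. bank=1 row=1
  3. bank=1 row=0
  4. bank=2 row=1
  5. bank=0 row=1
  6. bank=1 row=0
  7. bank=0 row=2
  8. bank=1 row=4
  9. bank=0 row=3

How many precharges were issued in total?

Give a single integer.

Acc 1: bank1 row3 -> MISS (open row3); precharges=0
Acc 2: bank1 row1 -> MISS (open row1); precharges=1
Acc 3: bank1 row0 -> MISS (open row0); precharges=2
Acc 4: bank2 row1 -> MISS (open row1); precharges=2
Acc 5: bank0 row1 -> MISS (open row1); precharges=2
Acc 6: bank1 row0 -> HIT
Acc 7: bank0 row2 -> MISS (open row2); precharges=3
Acc 8: bank1 row4 -> MISS (open row4); precharges=4
Acc 9: bank0 row3 -> MISS (open row3); precharges=5

Answer: 5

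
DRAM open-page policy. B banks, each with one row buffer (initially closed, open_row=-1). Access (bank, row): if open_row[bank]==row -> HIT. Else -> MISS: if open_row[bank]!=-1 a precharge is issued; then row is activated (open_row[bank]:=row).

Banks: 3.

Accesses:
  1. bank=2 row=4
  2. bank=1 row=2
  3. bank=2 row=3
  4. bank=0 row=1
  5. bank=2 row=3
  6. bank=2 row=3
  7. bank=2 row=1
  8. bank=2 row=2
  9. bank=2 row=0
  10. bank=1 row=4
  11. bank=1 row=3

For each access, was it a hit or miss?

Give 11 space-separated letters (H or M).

Answer: M M M M H H M M M M M

Derivation:
Acc 1: bank2 row4 -> MISS (open row4); precharges=0
Acc 2: bank1 row2 -> MISS (open row2); precharges=0
Acc 3: bank2 row3 -> MISS (open row3); precharges=1
Acc 4: bank0 row1 -> MISS (open row1); precharges=1
Acc 5: bank2 row3 -> HIT
Acc 6: bank2 row3 -> HIT
Acc 7: bank2 row1 -> MISS (open row1); precharges=2
Acc 8: bank2 row2 -> MISS (open row2); precharges=3
Acc 9: bank2 row0 -> MISS (open row0); precharges=4
Acc 10: bank1 row4 -> MISS (open row4); precharges=5
Acc 11: bank1 row3 -> MISS (open row3); precharges=6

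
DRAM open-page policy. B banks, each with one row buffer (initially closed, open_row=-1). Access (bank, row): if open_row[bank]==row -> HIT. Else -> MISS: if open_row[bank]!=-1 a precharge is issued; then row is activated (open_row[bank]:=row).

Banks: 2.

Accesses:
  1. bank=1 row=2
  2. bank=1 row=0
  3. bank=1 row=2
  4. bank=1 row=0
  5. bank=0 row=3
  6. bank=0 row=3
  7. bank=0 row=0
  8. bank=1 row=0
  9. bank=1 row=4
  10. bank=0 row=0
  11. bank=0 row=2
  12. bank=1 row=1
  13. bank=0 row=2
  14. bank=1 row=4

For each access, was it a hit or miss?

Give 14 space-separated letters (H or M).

Answer: M M M M M H M H M H M M H M

Derivation:
Acc 1: bank1 row2 -> MISS (open row2); precharges=0
Acc 2: bank1 row0 -> MISS (open row0); precharges=1
Acc 3: bank1 row2 -> MISS (open row2); precharges=2
Acc 4: bank1 row0 -> MISS (open row0); precharges=3
Acc 5: bank0 row3 -> MISS (open row3); precharges=3
Acc 6: bank0 row3 -> HIT
Acc 7: bank0 row0 -> MISS (open row0); precharges=4
Acc 8: bank1 row0 -> HIT
Acc 9: bank1 row4 -> MISS (open row4); precharges=5
Acc 10: bank0 row0 -> HIT
Acc 11: bank0 row2 -> MISS (open row2); precharges=6
Acc 12: bank1 row1 -> MISS (open row1); precharges=7
Acc 13: bank0 row2 -> HIT
Acc 14: bank1 row4 -> MISS (open row4); precharges=8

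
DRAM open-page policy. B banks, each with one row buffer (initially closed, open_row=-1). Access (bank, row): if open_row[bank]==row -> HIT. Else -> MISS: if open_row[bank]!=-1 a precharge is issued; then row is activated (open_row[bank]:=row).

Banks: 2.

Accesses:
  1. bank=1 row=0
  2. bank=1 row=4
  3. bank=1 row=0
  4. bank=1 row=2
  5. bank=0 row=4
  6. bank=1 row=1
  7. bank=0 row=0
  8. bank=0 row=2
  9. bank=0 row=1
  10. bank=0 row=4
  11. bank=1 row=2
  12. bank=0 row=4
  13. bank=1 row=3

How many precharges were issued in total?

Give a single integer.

Acc 1: bank1 row0 -> MISS (open row0); precharges=0
Acc 2: bank1 row4 -> MISS (open row4); precharges=1
Acc 3: bank1 row0 -> MISS (open row0); precharges=2
Acc 4: bank1 row2 -> MISS (open row2); precharges=3
Acc 5: bank0 row4 -> MISS (open row4); precharges=3
Acc 6: bank1 row1 -> MISS (open row1); precharges=4
Acc 7: bank0 row0 -> MISS (open row0); precharges=5
Acc 8: bank0 row2 -> MISS (open row2); precharges=6
Acc 9: bank0 row1 -> MISS (open row1); precharges=7
Acc 10: bank0 row4 -> MISS (open row4); precharges=8
Acc 11: bank1 row2 -> MISS (open row2); precharges=9
Acc 12: bank0 row4 -> HIT
Acc 13: bank1 row3 -> MISS (open row3); precharges=10

Answer: 10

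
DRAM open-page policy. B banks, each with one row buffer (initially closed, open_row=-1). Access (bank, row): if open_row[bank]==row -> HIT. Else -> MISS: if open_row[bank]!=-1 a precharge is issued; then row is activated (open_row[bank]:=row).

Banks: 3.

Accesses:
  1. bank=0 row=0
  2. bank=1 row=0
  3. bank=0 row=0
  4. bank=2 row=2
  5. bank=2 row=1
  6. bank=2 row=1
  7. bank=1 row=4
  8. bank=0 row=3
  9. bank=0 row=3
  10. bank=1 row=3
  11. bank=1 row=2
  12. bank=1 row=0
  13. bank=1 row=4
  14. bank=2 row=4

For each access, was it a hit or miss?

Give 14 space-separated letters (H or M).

Answer: M M H M M H M M H M M M M M

Derivation:
Acc 1: bank0 row0 -> MISS (open row0); precharges=0
Acc 2: bank1 row0 -> MISS (open row0); precharges=0
Acc 3: bank0 row0 -> HIT
Acc 4: bank2 row2 -> MISS (open row2); precharges=0
Acc 5: bank2 row1 -> MISS (open row1); precharges=1
Acc 6: bank2 row1 -> HIT
Acc 7: bank1 row4 -> MISS (open row4); precharges=2
Acc 8: bank0 row3 -> MISS (open row3); precharges=3
Acc 9: bank0 row3 -> HIT
Acc 10: bank1 row3 -> MISS (open row3); precharges=4
Acc 11: bank1 row2 -> MISS (open row2); precharges=5
Acc 12: bank1 row0 -> MISS (open row0); precharges=6
Acc 13: bank1 row4 -> MISS (open row4); precharges=7
Acc 14: bank2 row4 -> MISS (open row4); precharges=8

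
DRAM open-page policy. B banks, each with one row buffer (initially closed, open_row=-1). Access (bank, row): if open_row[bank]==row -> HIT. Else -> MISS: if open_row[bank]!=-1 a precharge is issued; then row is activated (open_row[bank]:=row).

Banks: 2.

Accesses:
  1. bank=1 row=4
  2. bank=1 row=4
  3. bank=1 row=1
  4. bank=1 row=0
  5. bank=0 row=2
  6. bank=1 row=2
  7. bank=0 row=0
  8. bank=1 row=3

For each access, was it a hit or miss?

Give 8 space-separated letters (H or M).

Answer: M H M M M M M M

Derivation:
Acc 1: bank1 row4 -> MISS (open row4); precharges=0
Acc 2: bank1 row4 -> HIT
Acc 3: bank1 row1 -> MISS (open row1); precharges=1
Acc 4: bank1 row0 -> MISS (open row0); precharges=2
Acc 5: bank0 row2 -> MISS (open row2); precharges=2
Acc 6: bank1 row2 -> MISS (open row2); precharges=3
Acc 7: bank0 row0 -> MISS (open row0); precharges=4
Acc 8: bank1 row3 -> MISS (open row3); precharges=5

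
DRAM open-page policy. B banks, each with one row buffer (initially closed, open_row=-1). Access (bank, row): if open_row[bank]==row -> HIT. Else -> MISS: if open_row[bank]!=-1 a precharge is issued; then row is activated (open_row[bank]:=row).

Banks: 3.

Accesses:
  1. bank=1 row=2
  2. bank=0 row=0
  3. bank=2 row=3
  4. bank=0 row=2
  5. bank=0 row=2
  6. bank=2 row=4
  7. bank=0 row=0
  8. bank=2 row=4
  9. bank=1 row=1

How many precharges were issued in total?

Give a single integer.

Answer: 4

Derivation:
Acc 1: bank1 row2 -> MISS (open row2); precharges=0
Acc 2: bank0 row0 -> MISS (open row0); precharges=0
Acc 3: bank2 row3 -> MISS (open row3); precharges=0
Acc 4: bank0 row2 -> MISS (open row2); precharges=1
Acc 5: bank0 row2 -> HIT
Acc 6: bank2 row4 -> MISS (open row4); precharges=2
Acc 7: bank0 row0 -> MISS (open row0); precharges=3
Acc 8: bank2 row4 -> HIT
Acc 9: bank1 row1 -> MISS (open row1); precharges=4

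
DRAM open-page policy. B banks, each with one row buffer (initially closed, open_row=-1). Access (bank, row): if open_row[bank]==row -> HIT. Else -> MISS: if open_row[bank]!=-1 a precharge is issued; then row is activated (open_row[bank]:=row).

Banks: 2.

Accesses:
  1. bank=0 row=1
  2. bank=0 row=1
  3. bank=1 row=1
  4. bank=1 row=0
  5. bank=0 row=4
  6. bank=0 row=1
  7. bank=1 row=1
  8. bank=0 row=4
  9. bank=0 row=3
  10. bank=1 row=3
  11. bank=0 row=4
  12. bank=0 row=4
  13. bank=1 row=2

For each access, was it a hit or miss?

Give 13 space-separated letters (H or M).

Answer: M H M M M M M M M M M H M

Derivation:
Acc 1: bank0 row1 -> MISS (open row1); precharges=0
Acc 2: bank0 row1 -> HIT
Acc 3: bank1 row1 -> MISS (open row1); precharges=0
Acc 4: bank1 row0 -> MISS (open row0); precharges=1
Acc 5: bank0 row4 -> MISS (open row4); precharges=2
Acc 6: bank0 row1 -> MISS (open row1); precharges=3
Acc 7: bank1 row1 -> MISS (open row1); precharges=4
Acc 8: bank0 row4 -> MISS (open row4); precharges=5
Acc 9: bank0 row3 -> MISS (open row3); precharges=6
Acc 10: bank1 row3 -> MISS (open row3); precharges=7
Acc 11: bank0 row4 -> MISS (open row4); precharges=8
Acc 12: bank0 row4 -> HIT
Acc 13: bank1 row2 -> MISS (open row2); precharges=9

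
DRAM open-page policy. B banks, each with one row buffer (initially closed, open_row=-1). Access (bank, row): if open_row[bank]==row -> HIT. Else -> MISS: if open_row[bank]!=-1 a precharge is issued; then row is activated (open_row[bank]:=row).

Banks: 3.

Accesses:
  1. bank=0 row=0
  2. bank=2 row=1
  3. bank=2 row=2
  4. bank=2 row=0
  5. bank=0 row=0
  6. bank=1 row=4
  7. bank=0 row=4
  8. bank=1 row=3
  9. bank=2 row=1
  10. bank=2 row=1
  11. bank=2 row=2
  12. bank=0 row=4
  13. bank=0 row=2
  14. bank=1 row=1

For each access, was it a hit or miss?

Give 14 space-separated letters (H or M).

Answer: M M M M H M M M M H M H M M

Derivation:
Acc 1: bank0 row0 -> MISS (open row0); precharges=0
Acc 2: bank2 row1 -> MISS (open row1); precharges=0
Acc 3: bank2 row2 -> MISS (open row2); precharges=1
Acc 4: bank2 row0 -> MISS (open row0); precharges=2
Acc 5: bank0 row0 -> HIT
Acc 6: bank1 row4 -> MISS (open row4); precharges=2
Acc 7: bank0 row4 -> MISS (open row4); precharges=3
Acc 8: bank1 row3 -> MISS (open row3); precharges=4
Acc 9: bank2 row1 -> MISS (open row1); precharges=5
Acc 10: bank2 row1 -> HIT
Acc 11: bank2 row2 -> MISS (open row2); precharges=6
Acc 12: bank0 row4 -> HIT
Acc 13: bank0 row2 -> MISS (open row2); precharges=7
Acc 14: bank1 row1 -> MISS (open row1); precharges=8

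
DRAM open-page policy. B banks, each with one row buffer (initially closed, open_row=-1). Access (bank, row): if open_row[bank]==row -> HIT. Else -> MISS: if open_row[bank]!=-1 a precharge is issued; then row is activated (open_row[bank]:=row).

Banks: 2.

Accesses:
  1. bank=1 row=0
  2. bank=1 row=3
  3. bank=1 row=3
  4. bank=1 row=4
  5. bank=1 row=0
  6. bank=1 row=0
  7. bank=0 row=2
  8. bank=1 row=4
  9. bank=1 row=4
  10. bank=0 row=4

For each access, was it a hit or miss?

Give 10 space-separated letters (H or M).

Acc 1: bank1 row0 -> MISS (open row0); precharges=0
Acc 2: bank1 row3 -> MISS (open row3); precharges=1
Acc 3: bank1 row3 -> HIT
Acc 4: bank1 row4 -> MISS (open row4); precharges=2
Acc 5: bank1 row0 -> MISS (open row0); precharges=3
Acc 6: bank1 row0 -> HIT
Acc 7: bank0 row2 -> MISS (open row2); precharges=3
Acc 8: bank1 row4 -> MISS (open row4); precharges=4
Acc 9: bank1 row4 -> HIT
Acc 10: bank0 row4 -> MISS (open row4); precharges=5

Answer: M M H M M H M M H M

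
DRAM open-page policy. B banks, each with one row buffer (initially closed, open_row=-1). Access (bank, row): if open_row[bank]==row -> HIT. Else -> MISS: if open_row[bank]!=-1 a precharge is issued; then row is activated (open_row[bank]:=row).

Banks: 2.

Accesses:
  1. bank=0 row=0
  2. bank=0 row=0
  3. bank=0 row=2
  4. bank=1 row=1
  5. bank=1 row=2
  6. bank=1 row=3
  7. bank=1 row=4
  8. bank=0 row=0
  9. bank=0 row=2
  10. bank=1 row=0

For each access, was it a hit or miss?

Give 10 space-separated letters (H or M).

Answer: M H M M M M M M M M

Derivation:
Acc 1: bank0 row0 -> MISS (open row0); precharges=0
Acc 2: bank0 row0 -> HIT
Acc 3: bank0 row2 -> MISS (open row2); precharges=1
Acc 4: bank1 row1 -> MISS (open row1); precharges=1
Acc 5: bank1 row2 -> MISS (open row2); precharges=2
Acc 6: bank1 row3 -> MISS (open row3); precharges=3
Acc 7: bank1 row4 -> MISS (open row4); precharges=4
Acc 8: bank0 row0 -> MISS (open row0); precharges=5
Acc 9: bank0 row2 -> MISS (open row2); precharges=6
Acc 10: bank1 row0 -> MISS (open row0); precharges=7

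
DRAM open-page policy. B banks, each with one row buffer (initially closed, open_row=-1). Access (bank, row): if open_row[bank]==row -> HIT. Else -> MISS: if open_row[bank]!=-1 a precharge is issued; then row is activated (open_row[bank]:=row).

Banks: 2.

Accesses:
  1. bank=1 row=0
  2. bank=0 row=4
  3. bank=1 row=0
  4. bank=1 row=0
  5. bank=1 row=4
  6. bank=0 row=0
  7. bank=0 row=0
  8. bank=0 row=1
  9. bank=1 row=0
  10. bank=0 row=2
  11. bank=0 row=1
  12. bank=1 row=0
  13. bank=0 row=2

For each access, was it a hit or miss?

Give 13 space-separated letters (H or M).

Answer: M M H H M M H M M M M H M

Derivation:
Acc 1: bank1 row0 -> MISS (open row0); precharges=0
Acc 2: bank0 row4 -> MISS (open row4); precharges=0
Acc 3: bank1 row0 -> HIT
Acc 4: bank1 row0 -> HIT
Acc 5: bank1 row4 -> MISS (open row4); precharges=1
Acc 6: bank0 row0 -> MISS (open row0); precharges=2
Acc 7: bank0 row0 -> HIT
Acc 8: bank0 row1 -> MISS (open row1); precharges=3
Acc 9: bank1 row0 -> MISS (open row0); precharges=4
Acc 10: bank0 row2 -> MISS (open row2); precharges=5
Acc 11: bank0 row1 -> MISS (open row1); precharges=6
Acc 12: bank1 row0 -> HIT
Acc 13: bank0 row2 -> MISS (open row2); precharges=7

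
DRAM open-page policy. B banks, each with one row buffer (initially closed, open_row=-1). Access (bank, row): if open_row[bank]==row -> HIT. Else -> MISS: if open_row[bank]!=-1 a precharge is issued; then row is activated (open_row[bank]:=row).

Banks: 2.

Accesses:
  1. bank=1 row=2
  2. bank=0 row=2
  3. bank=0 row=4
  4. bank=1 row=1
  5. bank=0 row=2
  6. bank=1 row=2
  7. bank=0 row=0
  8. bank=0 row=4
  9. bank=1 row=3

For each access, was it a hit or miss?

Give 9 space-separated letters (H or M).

Acc 1: bank1 row2 -> MISS (open row2); precharges=0
Acc 2: bank0 row2 -> MISS (open row2); precharges=0
Acc 3: bank0 row4 -> MISS (open row4); precharges=1
Acc 4: bank1 row1 -> MISS (open row1); precharges=2
Acc 5: bank0 row2 -> MISS (open row2); precharges=3
Acc 6: bank1 row2 -> MISS (open row2); precharges=4
Acc 7: bank0 row0 -> MISS (open row0); precharges=5
Acc 8: bank0 row4 -> MISS (open row4); precharges=6
Acc 9: bank1 row3 -> MISS (open row3); precharges=7

Answer: M M M M M M M M M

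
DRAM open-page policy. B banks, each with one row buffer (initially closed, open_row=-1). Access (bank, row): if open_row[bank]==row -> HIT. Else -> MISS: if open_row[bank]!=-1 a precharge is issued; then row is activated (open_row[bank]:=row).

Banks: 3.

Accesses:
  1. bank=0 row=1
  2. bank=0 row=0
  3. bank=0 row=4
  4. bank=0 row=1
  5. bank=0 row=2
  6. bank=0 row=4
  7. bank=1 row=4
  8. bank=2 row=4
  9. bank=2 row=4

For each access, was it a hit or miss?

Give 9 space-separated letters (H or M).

Answer: M M M M M M M M H

Derivation:
Acc 1: bank0 row1 -> MISS (open row1); precharges=0
Acc 2: bank0 row0 -> MISS (open row0); precharges=1
Acc 3: bank0 row4 -> MISS (open row4); precharges=2
Acc 4: bank0 row1 -> MISS (open row1); precharges=3
Acc 5: bank0 row2 -> MISS (open row2); precharges=4
Acc 6: bank0 row4 -> MISS (open row4); precharges=5
Acc 7: bank1 row4 -> MISS (open row4); precharges=5
Acc 8: bank2 row4 -> MISS (open row4); precharges=5
Acc 9: bank2 row4 -> HIT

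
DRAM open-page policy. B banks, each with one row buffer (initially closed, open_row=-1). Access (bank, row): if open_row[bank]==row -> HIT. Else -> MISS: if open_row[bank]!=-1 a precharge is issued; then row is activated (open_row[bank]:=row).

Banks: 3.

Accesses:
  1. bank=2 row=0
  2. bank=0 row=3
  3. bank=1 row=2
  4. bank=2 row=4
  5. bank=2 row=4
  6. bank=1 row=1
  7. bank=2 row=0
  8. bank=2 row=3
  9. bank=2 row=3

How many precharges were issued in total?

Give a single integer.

Answer: 4

Derivation:
Acc 1: bank2 row0 -> MISS (open row0); precharges=0
Acc 2: bank0 row3 -> MISS (open row3); precharges=0
Acc 3: bank1 row2 -> MISS (open row2); precharges=0
Acc 4: bank2 row4 -> MISS (open row4); precharges=1
Acc 5: bank2 row4 -> HIT
Acc 6: bank1 row1 -> MISS (open row1); precharges=2
Acc 7: bank2 row0 -> MISS (open row0); precharges=3
Acc 8: bank2 row3 -> MISS (open row3); precharges=4
Acc 9: bank2 row3 -> HIT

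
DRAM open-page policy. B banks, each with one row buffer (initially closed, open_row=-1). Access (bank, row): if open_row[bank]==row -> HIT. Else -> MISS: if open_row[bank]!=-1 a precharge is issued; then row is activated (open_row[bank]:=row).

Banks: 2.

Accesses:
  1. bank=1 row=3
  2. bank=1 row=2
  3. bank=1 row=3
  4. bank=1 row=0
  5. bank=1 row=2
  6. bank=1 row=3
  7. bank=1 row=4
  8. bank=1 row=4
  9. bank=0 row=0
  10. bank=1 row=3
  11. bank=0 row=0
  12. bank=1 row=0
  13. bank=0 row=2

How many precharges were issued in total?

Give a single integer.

Acc 1: bank1 row3 -> MISS (open row3); precharges=0
Acc 2: bank1 row2 -> MISS (open row2); precharges=1
Acc 3: bank1 row3 -> MISS (open row3); precharges=2
Acc 4: bank1 row0 -> MISS (open row0); precharges=3
Acc 5: bank1 row2 -> MISS (open row2); precharges=4
Acc 6: bank1 row3 -> MISS (open row3); precharges=5
Acc 7: bank1 row4 -> MISS (open row4); precharges=6
Acc 8: bank1 row4 -> HIT
Acc 9: bank0 row0 -> MISS (open row0); precharges=6
Acc 10: bank1 row3 -> MISS (open row3); precharges=7
Acc 11: bank0 row0 -> HIT
Acc 12: bank1 row0 -> MISS (open row0); precharges=8
Acc 13: bank0 row2 -> MISS (open row2); precharges=9

Answer: 9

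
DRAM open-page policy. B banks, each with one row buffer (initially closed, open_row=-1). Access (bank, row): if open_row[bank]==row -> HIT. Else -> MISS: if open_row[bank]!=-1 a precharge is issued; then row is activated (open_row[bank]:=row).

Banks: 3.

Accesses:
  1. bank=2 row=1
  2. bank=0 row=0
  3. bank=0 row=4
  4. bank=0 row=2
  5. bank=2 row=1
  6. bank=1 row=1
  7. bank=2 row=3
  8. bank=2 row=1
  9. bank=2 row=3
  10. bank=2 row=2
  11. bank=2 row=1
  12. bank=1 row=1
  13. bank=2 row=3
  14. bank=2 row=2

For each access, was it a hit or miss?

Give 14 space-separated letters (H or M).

Acc 1: bank2 row1 -> MISS (open row1); precharges=0
Acc 2: bank0 row0 -> MISS (open row0); precharges=0
Acc 3: bank0 row4 -> MISS (open row4); precharges=1
Acc 4: bank0 row2 -> MISS (open row2); precharges=2
Acc 5: bank2 row1 -> HIT
Acc 6: bank1 row1 -> MISS (open row1); precharges=2
Acc 7: bank2 row3 -> MISS (open row3); precharges=3
Acc 8: bank2 row1 -> MISS (open row1); precharges=4
Acc 9: bank2 row3 -> MISS (open row3); precharges=5
Acc 10: bank2 row2 -> MISS (open row2); precharges=6
Acc 11: bank2 row1 -> MISS (open row1); precharges=7
Acc 12: bank1 row1 -> HIT
Acc 13: bank2 row3 -> MISS (open row3); precharges=8
Acc 14: bank2 row2 -> MISS (open row2); precharges=9

Answer: M M M M H M M M M M M H M M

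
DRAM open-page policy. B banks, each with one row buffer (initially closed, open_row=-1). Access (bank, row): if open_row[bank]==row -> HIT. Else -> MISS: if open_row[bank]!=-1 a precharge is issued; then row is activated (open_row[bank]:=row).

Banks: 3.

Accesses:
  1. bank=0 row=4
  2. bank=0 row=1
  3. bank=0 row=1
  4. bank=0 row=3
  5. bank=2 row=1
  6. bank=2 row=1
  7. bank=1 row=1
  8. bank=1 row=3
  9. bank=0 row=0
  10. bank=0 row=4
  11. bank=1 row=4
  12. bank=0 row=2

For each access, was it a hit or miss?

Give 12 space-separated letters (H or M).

Acc 1: bank0 row4 -> MISS (open row4); precharges=0
Acc 2: bank0 row1 -> MISS (open row1); precharges=1
Acc 3: bank0 row1 -> HIT
Acc 4: bank0 row3 -> MISS (open row3); precharges=2
Acc 5: bank2 row1 -> MISS (open row1); precharges=2
Acc 6: bank2 row1 -> HIT
Acc 7: bank1 row1 -> MISS (open row1); precharges=2
Acc 8: bank1 row3 -> MISS (open row3); precharges=3
Acc 9: bank0 row0 -> MISS (open row0); precharges=4
Acc 10: bank0 row4 -> MISS (open row4); precharges=5
Acc 11: bank1 row4 -> MISS (open row4); precharges=6
Acc 12: bank0 row2 -> MISS (open row2); precharges=7

Answer: M M H M M H M M M M M M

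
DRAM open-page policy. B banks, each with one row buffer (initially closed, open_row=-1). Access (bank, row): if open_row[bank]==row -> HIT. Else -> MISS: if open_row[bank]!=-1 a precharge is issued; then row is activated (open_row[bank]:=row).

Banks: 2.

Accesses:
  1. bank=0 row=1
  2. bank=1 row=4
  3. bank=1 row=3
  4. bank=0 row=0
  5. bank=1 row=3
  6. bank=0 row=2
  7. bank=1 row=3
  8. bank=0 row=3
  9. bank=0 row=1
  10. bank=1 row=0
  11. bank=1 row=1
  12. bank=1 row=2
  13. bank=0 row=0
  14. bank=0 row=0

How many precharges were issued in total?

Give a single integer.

Answer: 9

Derivation:
Acc 1: bank0 row1 -> MISS (open row1); precharges=0
Acc 2: bank1 row4 -> MISS (open row4); precharges=0
Acc 3: bank1 row3 -> MISS (open row3); precharges=1
Acc 4: bank0 row0 -> MISS (open row0); precharges=2
Acc 5: bank1 row3 -> HIT
Acc 6: bank0 row2 -> MISS (open row2); precharges=3
Acc 7: bank1 row3 -> HIT
Acc 8: bank0 row3 -> MISS (open row3); precharges=4
Acc 9: bank0 row1 -> MISS (open row1); precharges=5
Acc 10: bank1 row0 -> MISS (open row0); precharges=6
Acc 11: bank1 row1 -> MISS (open row1); precharges=7
Acc 12: bank1 row2 -> MISS (open row2); precharges=8
Acc 13: bank0 row0 -> MISS (open row0); precharges=9
Acc 14: bank0 row0 -> HIT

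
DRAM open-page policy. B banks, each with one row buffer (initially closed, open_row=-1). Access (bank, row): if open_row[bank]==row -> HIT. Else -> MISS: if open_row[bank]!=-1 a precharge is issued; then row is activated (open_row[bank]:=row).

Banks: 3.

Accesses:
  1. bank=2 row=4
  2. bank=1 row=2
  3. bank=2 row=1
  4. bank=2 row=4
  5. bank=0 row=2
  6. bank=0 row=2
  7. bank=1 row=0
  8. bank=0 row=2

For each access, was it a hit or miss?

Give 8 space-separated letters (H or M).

Acc 1: bank2 row4 -> MISS (open row4); precharges=0
Acc 2: bank1 row2 -> MISS (open row2); precharges=0
Acc 3: bank2 row1 -> MISS (open row1); precharges=1
Acc 4: bank2 row4 -> MISS (open row4); precharges=2
Acc 5: bank0 row2 -> MISS (open row2); precharges=2
Acc 6: bank0 row2 -> HIT
Acc 7: bank1 row0 -> MISS (open row0); precharges=3
Acc 8: bank0 row2 -> HIT

Answer: M M M M M H M H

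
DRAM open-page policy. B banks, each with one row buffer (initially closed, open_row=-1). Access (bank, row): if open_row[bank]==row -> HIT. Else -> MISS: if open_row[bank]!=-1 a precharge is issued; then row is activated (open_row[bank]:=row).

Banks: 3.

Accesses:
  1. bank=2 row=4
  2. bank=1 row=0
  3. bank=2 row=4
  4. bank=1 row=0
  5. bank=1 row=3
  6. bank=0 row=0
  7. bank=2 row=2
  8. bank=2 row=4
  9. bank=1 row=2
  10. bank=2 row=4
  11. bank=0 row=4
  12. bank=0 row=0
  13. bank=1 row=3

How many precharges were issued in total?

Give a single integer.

Acc 1: bank2 row4 -> MISS (open row4); precharges=0
Acc 2: bank1 row0 -> MISS (open row0); precharges=0
Acc 3: bank2 row4 -> HIT
Acc 4: bank1 row0 -> HIT
Acc 5: bank1 row3 -> MISS (open row3); precharges=1
Acc 6: bank0 row0 -> MISS (open row0); precharges=1
Acc 7: bank2 row2 -> MISS (open row2); precharges=2
Acc 8: bank2 row4 -> MISS (open row4); precharges=3
Acc 9: bank1 row2 -> MISS (open row2); precharges=4
Acc 10: bank2 row4 -> HIT
Acc 11: bank0 row4 -> MISS (open row4); precharges=5
Acc 12: bank0 row0 -> MISS (open row0); precharges=6
Acc 13: bank1 row3 -> MISS (open row3); precharges=7

Answer: 7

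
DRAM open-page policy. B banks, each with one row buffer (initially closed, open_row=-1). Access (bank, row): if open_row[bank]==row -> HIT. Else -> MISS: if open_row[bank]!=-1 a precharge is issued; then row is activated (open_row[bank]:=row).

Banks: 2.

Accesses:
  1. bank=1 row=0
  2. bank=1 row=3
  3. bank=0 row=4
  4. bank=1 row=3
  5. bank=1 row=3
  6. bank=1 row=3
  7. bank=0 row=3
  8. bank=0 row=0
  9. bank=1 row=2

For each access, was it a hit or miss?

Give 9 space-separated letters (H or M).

Acc 1: bank1 row0 -> MISS (open row0); precharges=0
Acc 2: bank1 row3 -> MISS (open row3); precharges=1
Acc 3: bank0 row4 -> MISS (open row4); precharges=1
Acc 4: bank1 row3 -> HIT
Acc 5: bank1 row3 -> HIT
Acc 6: bank1 row3 -> HIT
Acc 7: bank0 row3 -> MISS (open row3); precharges=2
Acc 8: bank0 row0 -> MISS (open row0); precharges=3
Acc 9: bank1 row2 -> MISS (open row2); precharges=4

Answer: M M M H H H M M M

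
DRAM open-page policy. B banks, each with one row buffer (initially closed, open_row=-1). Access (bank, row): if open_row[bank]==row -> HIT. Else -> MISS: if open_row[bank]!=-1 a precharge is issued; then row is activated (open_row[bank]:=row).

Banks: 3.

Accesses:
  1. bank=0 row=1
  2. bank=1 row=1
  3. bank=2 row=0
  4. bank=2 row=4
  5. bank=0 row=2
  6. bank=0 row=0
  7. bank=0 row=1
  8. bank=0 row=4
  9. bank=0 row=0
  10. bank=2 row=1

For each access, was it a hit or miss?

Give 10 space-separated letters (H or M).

Acc 1: bank0 row1 -> MISS (open row1); precharges=0
Acc 2: bank1 row1 -> MISS (open row1); precharges=0
Acc 3: bank2 row0 -> MISS (open row0); precharges=0
Acc 4: bank2 row4 -> MISS (open row4); precharges=1
Acc 5: bank0 row2 -> MISS (open row2); precharges=2
Acc 6: bank0 row0 -> MISS (open row0); precharges=3
Acc 7: bank0 row1 -> MISS (open row1); precharges=4
Acc 8: bank0 row4 -> MISS (open row4); precharges=5
Acc 9: bank0 row0 -> MISS (open row0); precharges=6
Acc 10: bank2 row1 -> MISS (open row1); precharges=7

Answer: M M M M M M M M M M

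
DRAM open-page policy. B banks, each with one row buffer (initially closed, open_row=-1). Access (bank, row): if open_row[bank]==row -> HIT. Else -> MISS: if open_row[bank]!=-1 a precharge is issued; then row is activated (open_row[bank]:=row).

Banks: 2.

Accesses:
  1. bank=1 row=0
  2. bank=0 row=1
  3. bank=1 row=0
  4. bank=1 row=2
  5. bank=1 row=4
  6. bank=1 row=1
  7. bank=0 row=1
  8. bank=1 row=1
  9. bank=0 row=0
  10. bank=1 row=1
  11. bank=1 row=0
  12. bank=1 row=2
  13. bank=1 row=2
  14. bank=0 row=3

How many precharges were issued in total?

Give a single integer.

Answer: 7

Derivation:
Acc 1: bank1 row0 -> MISS (open row0); precharges=0
Acc 2: bank0 row1 -> MISS (open row1); precharges=0
Acc 3: bank1 row0 -> HIT
Acc 4: bank1 row2 -> MISS (open row2); precharges=1
Acc 5: bank1 row4 -> MISS (open row4); precharges=2
Acc 6: bank1 row1 -> MISS (open row1); precharges=3
Acc 7: bank0 row1 -> HIT
Acc 8: bank1 row1 -> HIT
Acc 9: bank0 row0 -> MISS (open row0); precharges=4
Acc 10: bank1 row1 -> HIT
Acc 11: bank1 row0 -> MISS (open row0); precharges=5
Acc 12: bank1 row2 -> MISS (open row2); precharges=6
Acc 13: bank1 row2 -> HIT
Acc 14: bank0 row3 -> MISS (open row3); precharges=7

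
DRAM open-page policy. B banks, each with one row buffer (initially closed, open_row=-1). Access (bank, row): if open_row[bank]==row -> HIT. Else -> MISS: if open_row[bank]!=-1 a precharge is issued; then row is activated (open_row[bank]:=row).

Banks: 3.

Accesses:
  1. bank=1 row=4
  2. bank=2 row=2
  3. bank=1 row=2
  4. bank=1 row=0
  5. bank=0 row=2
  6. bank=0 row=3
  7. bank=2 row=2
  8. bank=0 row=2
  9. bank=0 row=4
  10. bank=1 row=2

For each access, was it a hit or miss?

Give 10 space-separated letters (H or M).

Acc 1: bank1 row4 -> MISS (open row4); precharges=0
Acc 2: bank2 row2 -> MISS (open row2); precharges=0
Acc 3: bank1 row2 -> MISS (open row2); precharges=1
Acc 4: bank1 row0 -> MISS (open row0); precharges=2
Acc 5: bank0 row2 -> MISS (open row2); precharges=2
Acc 6: bank0 row3 -> MISS (open row3); precharges=3
Acc 7: bank2 row2 -> HIT
Acc 8: bank0 row2 -> MISS (open row2); precharges=4
Acc 9: bank0 row4 -> MISS (open row4); precharges=5
Acc 10: bank1 row2 -> MISS (open row2); precharges=6

Answer: M M M M M M H M M M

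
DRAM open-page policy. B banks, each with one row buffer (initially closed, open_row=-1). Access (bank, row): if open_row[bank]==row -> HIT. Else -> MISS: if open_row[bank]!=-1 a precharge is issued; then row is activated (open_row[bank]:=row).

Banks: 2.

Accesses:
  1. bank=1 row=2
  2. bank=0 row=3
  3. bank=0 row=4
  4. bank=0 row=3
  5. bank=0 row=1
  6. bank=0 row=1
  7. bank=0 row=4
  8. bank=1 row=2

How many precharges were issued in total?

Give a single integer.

Answer: 4

Derivation:
Acc 1: bank1 row2 -> MISS (open row2); precharges=0
Acc 2: bank0 row3 -> MISS (open row3); precharges=0
Acc 3: bank0 row4 -> MISS (open row4); precharges=1
Acc 4: bank0 row3 -> MISS (open row3); precharges=2
Acc 5: bank0 row1 -> MISS (open row1); precharges=3
Acc 6: bank0 row1 -> HIT
Acc 7: bank0 row4 -> MISS (open row4); precharges=4
Acc 8: bank1 row2 -> HIT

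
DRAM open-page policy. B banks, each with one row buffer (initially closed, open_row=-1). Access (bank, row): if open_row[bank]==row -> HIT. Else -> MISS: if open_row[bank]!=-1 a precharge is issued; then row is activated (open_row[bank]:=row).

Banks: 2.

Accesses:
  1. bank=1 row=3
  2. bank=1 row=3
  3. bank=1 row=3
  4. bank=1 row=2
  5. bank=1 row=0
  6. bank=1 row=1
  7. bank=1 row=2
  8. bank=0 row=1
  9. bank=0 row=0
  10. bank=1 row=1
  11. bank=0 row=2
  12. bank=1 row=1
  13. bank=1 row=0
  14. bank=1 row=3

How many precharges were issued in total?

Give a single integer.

Acc 1: bank1 row3 -> MISS (open row3); precharges=0
Acc 2: bank1 row3 -> HIT
Acc 3: bank1 row3 -> HIT
Acc 4: bank1 row2 -> MISS (open row2); precharges=1
Acc 5: bank1 row0 -> MISS (open row0); precharges=2
Acc 6: bank1 row1 -> MISS (open row1); precharges=3
Acc 7: bank1 row2 -> MISS (open row2); precharges=4
Acc 8: bank0 row1 -> MISS (open row1); precharges=4
Acc 9: bank0 row0 -> MISS (open row0); precharges=5
Acc 10: bank1 row1 -> MISS (open row1); precharges=6
Acc 11: bank0 row2 -> MISS (open row2); precharges=7
Acc 12: bank1 row1 -> HIT
Acc 13: bank1 row0 -> MISS (open row0); precharges=8
Acc 14: bank1 row3 -> MISS (open row3); precharges=9

Answer: 9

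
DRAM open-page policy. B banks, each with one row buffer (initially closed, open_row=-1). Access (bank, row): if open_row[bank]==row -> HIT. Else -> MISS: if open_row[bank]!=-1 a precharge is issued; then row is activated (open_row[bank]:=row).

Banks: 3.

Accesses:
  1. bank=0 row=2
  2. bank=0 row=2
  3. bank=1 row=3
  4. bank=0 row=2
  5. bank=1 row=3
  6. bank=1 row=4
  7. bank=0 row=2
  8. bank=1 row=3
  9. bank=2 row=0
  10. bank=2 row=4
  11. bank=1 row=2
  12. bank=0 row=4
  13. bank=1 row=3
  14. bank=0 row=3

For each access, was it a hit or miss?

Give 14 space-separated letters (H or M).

Acc 1: bank0 row2 -> MISS (open row2); precharges=0
Acc 2: bank0 row2 -> HIT
Acc 3: bank1 row3 -> MISS (open row3); precharges=0
Acc 4: bank0 row2 -> HIT
Acc 5: bank1 row3 -> HIT
Acc 6: bank1 row4 -> MISS (open row4); precharges=1
Acc 7: bank0 row2 -> HIT
Acc 8: bank1 row3 -> MISS (open row3); precharges=2
Acc 9: bank2 row0 -> MISS (open row0); precharges=2
Acc 10: bank2 row4 -> MISS (open row4); precharges=3
Acc 11: bank1 row2 -> MISS (open row2); precharges=4
Acc 12: bank0 row4 -> MISS (open row4); precharges=5
Acc 13: bank1 row3 -> MISS (open row3); precharges=6
Acc 14: bank0 row3 -> MISS (open row3); precharges=7

Answer: M H M H H M H M M M M M M M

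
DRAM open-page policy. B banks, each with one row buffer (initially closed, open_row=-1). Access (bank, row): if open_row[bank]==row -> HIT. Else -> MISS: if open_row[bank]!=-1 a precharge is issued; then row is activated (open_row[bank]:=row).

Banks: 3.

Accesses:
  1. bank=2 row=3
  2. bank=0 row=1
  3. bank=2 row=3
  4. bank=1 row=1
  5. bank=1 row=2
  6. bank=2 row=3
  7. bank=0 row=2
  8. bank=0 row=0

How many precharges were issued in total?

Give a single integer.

Acc 1: bank2 row3 -> MISS (open row3); precharges=0
Acc 2: bank0 row1 -> MISS (open row1); precharges=0
Acc 3: bank2 row3 -> HIT
Acc 4: bank1 row1 -> MISS (open row1); precharges=0
Acc 5: bank1 row2 -> MISS (open row2); precharges=1
Acc 6: bank2 row3 -> HIT
Acc 7: bank0 row2 -> MISS (open row2); precharges=2
Acc 8: bank0 row0 -> MISS (open row0); precharges=3

Answer: 3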